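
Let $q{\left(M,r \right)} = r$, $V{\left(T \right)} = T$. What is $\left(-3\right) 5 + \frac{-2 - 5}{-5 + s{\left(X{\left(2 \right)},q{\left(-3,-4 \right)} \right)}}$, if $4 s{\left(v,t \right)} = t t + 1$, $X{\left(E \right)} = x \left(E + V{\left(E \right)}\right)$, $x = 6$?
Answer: $- \frac{17}{3} \approx -5.6667$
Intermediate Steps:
$X{\left(E \right)} = 12 E$ ($X{\left(E \right)} = 6 \left(E + E\right) = 6 \cdot 2 E = 12 E$)
$s{\left(v,t \right)} = \frac{1}{4} + \frac{t^{2}}{4}$ ($s{\left(v,t \right)} = \frac{t t + 1}{4} = \frac{t^{2} + 1}{4} = \frac{1 + t^{2}}{4} = \frac{1}{4} + \frac{t^{2}}{4}$)
$\left(-3\right) 5 + \frac{-2 - 5}{-5 + s{\left(X{\left(2 \right)},q{\left(-3,-4 \right)} \right)}} = \left(-3\right) 5 + \frac{-2 - 5}{-5 + \left(\frac{1}{4} + \frac{\left(-4\right)^{2}}{4}\right)} = -15 - \frac{7}{-5 + \left(\frac{1}{4} + \frac{1}{4} \cdot 16\right)} = -15 - \frac{7}{-5 + \left(\frac{1}{4} + 4\right)} = -15 - \frac{7}{-5 + \frac{17}{4}} = -15 - \frac{7}{- \frac{3}{4}} = -15 - - \frac{28}{3} = -15 + \frac{28}{3} = - \frac{17}{3}$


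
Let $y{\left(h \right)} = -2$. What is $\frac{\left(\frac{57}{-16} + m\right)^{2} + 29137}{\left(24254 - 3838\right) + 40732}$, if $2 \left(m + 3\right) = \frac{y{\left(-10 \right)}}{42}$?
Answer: $\frac{3294348121}{6903364608} \approx 0.47721$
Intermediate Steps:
$m = - \frac{127}{42}$ ($m = -3 + \frac{\left(-2\right) \frac{1}{42}}{2} = -3 + \frac{1}{2} \left(- \frac{1}{21}\right) = -3 - \frac{1}{42} = - \frac{127}{42} \approx -3.0238$)
$\frac{\left(\frac{57}{-16} + m\right)^{2} + 29137}{\left(24254 - 3838\right) + 40732} = \frac{\left(\frac{57}{-16} - \frac{127}{42}\right)^{2} + 29137}{\left(24254 - 3838\right) + 40732} = \frac{\left(57 \left(- \frac{1}{16}\right) - \frac{127}{42}\right)^{2} + 29137}{20416 + 40732} = \frac{\left(- \frac{57}{16} - \frac{127}{42}\right)^{2} + 29137}{61148} = \left(\left(- \frac{2213}{336}\right)^{2} + 29137\right) \frac{1}{61148} = \left(\frac{4897369}{112896} + 29137\right) \frac{1}{61148} = \frac{3294348121}{112896} \cdot \frac{1}{61148} = \frac{3294348121}{6903364608}$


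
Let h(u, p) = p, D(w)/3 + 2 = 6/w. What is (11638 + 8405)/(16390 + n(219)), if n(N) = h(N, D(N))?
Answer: 1463139/1196038 ≈ 1.2233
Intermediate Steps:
D(w) = -6 + 18/w (D(w) = -6 + 3*(6/w) = -6 + 18/w)
n(N) = -6 + 18/N
(11638 + 8405)/(16390 + n(219)) = (11638 + 8405)/(16390 + (-6 + 18/219)) = 20043/(16390 + (-6 + 18*(1/219))) = 20043/(16390 + (-6 + 6/73)) = 20043/(16390 - 432/73) = 20043/(1196038/73) = 20043*(73/1196038) = 1463139/1196038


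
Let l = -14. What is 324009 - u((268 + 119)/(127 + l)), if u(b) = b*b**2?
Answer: 467453653470/1442897 ≈ 3.2397e+5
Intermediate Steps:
u(b) = b**3
324009 - u((268 + 119)/(127 + l)) = 324009 - ((268 + 119)/(127 - 14))**3 = 324009 - (387/113)**3 = 324009 - 1*57960603/1442897 = 324009 - 57960603/1442897 = 467453653470/1442897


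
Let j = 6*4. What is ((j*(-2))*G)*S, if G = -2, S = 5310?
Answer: 509760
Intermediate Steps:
j = 24
((j*(-2))*G)*S = ((24*(-2))*(-2))*5310 = -48*(-2)*5310 = 96*5310 = 509760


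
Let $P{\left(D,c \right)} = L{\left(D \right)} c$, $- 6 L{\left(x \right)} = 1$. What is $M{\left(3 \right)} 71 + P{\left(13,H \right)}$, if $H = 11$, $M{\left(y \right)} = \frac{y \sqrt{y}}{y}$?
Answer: $- \frac{11}{6} + 71 \sqrt{3} \approx 121.14$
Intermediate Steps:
$L{\left(x \right)} = - \frac{1}{6}$ ($L{\left(x \right)} = \left(- \frac{1}{6}\right) 1 = - \frac{1}{6}$)
$M{\left(y \right)} = \sqrt{y}$ ($M{\left(y \right)} = \frac{y^{\frac{3}{2}}}{y} = \sqrt{y}$)
$P{\left(D,c \right)} = - \frac{c}{6}$
$M{\left(3 \right)} 71 + P{\left(13,H \right)} = \sqrt{3} \cdot 71 - \frac{11}{6} = 71 \sqrt{3} - \frac{11}{6} = - \frac{11}{6} + 71 \sqrt{3}$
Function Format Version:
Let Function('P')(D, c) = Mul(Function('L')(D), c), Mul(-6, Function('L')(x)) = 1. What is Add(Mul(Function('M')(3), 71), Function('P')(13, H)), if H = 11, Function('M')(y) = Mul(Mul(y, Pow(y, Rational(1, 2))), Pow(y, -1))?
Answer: Add(Rational(-11, 6), Mul(71, Pow(3, Rational(1, 2)))) ≈ 121.14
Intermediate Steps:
Function('L')(x) = Rational(-1, 6) (Function('L')(x) = Mul(Rational(-1, 6), 1) = Rational(-1, 6))
Function('M')(y) = Pow(y, Rational(1, 2)) (Function('M')(y) = Mul(Pow(y, Rational(3, 2)), Pow(y, -1)) = Pow(y, Rational(1, 2)))
Function('P')(D, c) = Mul(Rational(-1, 6), c)
Add(Mul(Function('M')(3), 71), Function('P')(13, H)) = Add(Mul(Pow(3, Rational(1, 2)), 71), Mul(Rational(-1, 6), 11)) = Add(Mul(71, Pow(3, Rational(1, 2))), Rational(-11, 6)) = Add(Rational(-11, 6), Mul(71, Pow(3, Rational(1, 2))))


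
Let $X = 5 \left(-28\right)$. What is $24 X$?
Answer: $-3360$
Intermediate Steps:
$X = -140$
$24 X = 24 \left(-140\right) = -3360$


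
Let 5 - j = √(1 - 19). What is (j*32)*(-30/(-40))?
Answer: 120 - 72*I*√2 ≈ 120.0 - 101.82*I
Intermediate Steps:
j = 5 - 3*I*√2 (j = 5 - √(1 - 19) = 5 - √(-18) = 5 - 3*I*√2 ≈ 5.0 - 4.2426*I)
(j*32)*(-30/(-40)) = ((5 - 3*I*√2)*32)*(-30/(-40)) = (160 - 96*I*√2)*(-30*(-1/40)) = (160 - 96*I*√2)*(¾) = 120 - 72*I*√2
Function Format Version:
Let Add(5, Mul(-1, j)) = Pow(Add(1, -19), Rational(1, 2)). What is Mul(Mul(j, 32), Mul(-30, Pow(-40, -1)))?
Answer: Add(120, Mul(-72, I, Pow(2, Rational(1, 2)))) ≈ Add(120.00, Mul(-101.82, I))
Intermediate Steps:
j = Add(5, Mul(-3, I, Pow(2, Rational(1, 2)))) (j = Add(5, Mul(-1, Pow(Add(1, -19), Rational(1, 2)))) = Add(5, Mul(-1, Pow(-18, Rational(1, 2)))) = Add(5, Mul(-1, Mul(3, I, Pow(2, Rational(1, 2))))) = Add(5, Mul(-3, I, Pow(2, Rational(1, 2)))) ≈ Add(5.0000, Mul(-4.2426, I)))
Mul(Mul(j, 32), Mul(-30, Pow(-40, -1))) = Mul(Mul(Add(5, Mul(-3, I, Pow(2, Rational(1, 2)))), 32), Mul(-30, Pow(-40, -1))) = Mul(Add(160, Mul(-96, I, Pow(2, Rational(1, 2)))), Mul(-30, Rational(-1, 40))) = Mul(Add(160, Mul(-96, I, Pow(2, Rational(1, 2)))), Rational(3, 4)) = Add(120, Mul(-72, I, Pow(2, Rational(1, 2))))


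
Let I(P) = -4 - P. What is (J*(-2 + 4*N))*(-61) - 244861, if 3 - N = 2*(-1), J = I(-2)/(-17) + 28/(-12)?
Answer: -4121279/17 ≈ -2.4243e+5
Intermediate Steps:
J = -113/51 (J = (-4 - 1*(-2))/(-17) + 28/(-12) = (-4 + 2)*(-1/17) + 28*(-1/12) = -2*(-1/17) - 7/3 = 2/17 - 7/3 = -113/51 ≈ -2.2157)
N = 5 (N = 3 - 2*(-1) = 3 - 1*(-2) = 3 + 2 = 5)
(J*(-2 + 4*N))*(-61) - 244861 = -113*(-2 + 4*5)/51*(-61) - 244861 = -113*(-2 + 20)/51*(-61) - 244861 = -113/51*18*(-61) - 244861 = -678/17*(-61) - 244861 = 41358/17 - 244861 = -4121279/17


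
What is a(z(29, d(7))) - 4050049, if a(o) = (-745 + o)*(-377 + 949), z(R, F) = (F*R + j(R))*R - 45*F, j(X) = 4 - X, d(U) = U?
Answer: -1703705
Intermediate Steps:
z(R, F) = -45*F + R*(4 - R + F*R) (z(R, F) = (F*R + (4 - R))*R - 45*F = (4 - R + F*R)*R - 45*F = R*(4 - R + F*R) - 45*F = -45*F + R*(4 - R + F*R))
a(o) = -426140 + 572*o (a(o) = (-745 + o)*572 = -426140 + 572*o)
a(z(29, d(7))) - 4050049 = (-426140 + 572*(-45*7 + 7*29² - 1*29*(-4 + 29))) - 4050049 = (-426140 + 572*(-315 + 7*841 - 1*29*25)) - 4050049 = (-426140 + 572*(-315 + 5887 - 725)) - 4050049 = (-426140 + 572*4847) - 4050049 = (-426140 + 2772484) - 4050049 = 2346344 - 4050049 = -1703705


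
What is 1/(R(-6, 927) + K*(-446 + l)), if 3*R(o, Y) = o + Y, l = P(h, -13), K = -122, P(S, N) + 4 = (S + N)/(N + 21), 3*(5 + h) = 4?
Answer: 6/332767 ≈ 1.8031e-5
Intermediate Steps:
h = -11/3 (h = -5 + (⅓)*4 = -5 + 4/3 = -11/3 ≈ -3.6667)
P(S, N) = -4 + (N + S)/(21 + N) (P(S, N) = -4 + (S + N)/(N + 21) = -4 + (N + S)/(21 + N))
l = -73/12 (l = (-84 - 11/3 - 3*(-13))/(21 - 13) = (-84 - 11/3 + 39)/8 = (⅛)*(-146/3) = -73/12 ≈ -6.0833)
R(o, Y) = Y/3 + o/3 (R(o, Y) = (o + Y)/3 = (Y + o)/3 = Y/3 + o/3)
1/(R(-6, 927) + K*(-446 + l)) = 1/(((⅓)*927 + (⅓)*(-6)) - 122*(-446 - 73/12)) = 1/((309 - 2) - 122*(-5425/12)) = 1/(307 + 330925/6) = 1/(332767/6) = 6/332767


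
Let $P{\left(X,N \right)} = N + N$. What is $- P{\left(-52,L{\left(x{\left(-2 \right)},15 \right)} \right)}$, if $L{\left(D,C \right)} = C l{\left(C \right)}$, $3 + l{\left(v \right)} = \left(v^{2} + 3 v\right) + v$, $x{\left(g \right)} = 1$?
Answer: $-8460$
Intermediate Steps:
$l{\left(v \right)} = -3 + v^{2} + 4 v$ ($l{\left(v \right)} = -3 + \left(\left(v^{2} + 3 v\right) + v\right) = -3 + \left(v^{2} + 4 v\right) = -3 + v^{2} + 4 v$)
$L{\left(D,C \right)} = C \left(-3 + C^{2} + 4 C\right)$
$P{\left(X,N \right)} = 2 N$
$- P{\left(-52,L{\left(x{\left(-2 \right)},15 \right)} \right)} = - 2 \cdot 15 \left(-3 + 15^{2} + 4 \cdot 15\right) = - 2 \cdot 15 \left(-3 + 225 + 60\right) = - 2 \cdot 15 \cdot 282 = - 2 \cdot 4230 = \left(-1\right) 8460 = -8460$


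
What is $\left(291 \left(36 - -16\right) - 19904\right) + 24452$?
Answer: $19680$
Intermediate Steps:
$\left(291 \left(36 - -16\right) - 19904\right) + 24452 = \left(291 \left(36 + 16\right) - 19904\right) + 24452 = \left(291 \cdot 52 - 19904\right) + 24452 = \left(15132 - 19904\right) + 24452 = -4772 + 24452 = 19680$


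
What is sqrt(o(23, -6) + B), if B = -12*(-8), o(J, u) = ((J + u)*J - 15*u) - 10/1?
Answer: 9*sqrt(7) ≈ 23.812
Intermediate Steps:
o(J, u) = -10 - 15*u + J*(J + u) (o(J, u) = (J*(J + u) - 15*u) - 10*1 = (-15*u + J*(J + u)) - 10 = -10 - 15*u + J*(J + u))
B = 96
sqrt(o(23, -6) + B) = sqrt((-10 + 23**2 - 15*(-6) + 23*(-6)) + 96) = sqrt((-10 + 529 + 90 - 138) + 96) = sqrt(471 + 96) = sqrt(567) = 9*sqrt(7)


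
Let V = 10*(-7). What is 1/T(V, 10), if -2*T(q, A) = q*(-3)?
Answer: -1/105 ≈ -0.0095238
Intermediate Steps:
V = -70
T(q, A) = 3*q/2 (T(q, A) = -q*(-3)/2 = -(-3)*q/2 = 3*q/2)
1/T(V, 10) = 1/((3/2)*(-70)) = 1/(-105) = -1/105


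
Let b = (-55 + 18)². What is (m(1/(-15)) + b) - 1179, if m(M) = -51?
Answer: 139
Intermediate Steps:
b = 1369 (b = (-37)² = 1369)
(m(1/(-15)) + b) - 1179 = (-51 + 1369) - 1179 = 1318 - 1179 = 139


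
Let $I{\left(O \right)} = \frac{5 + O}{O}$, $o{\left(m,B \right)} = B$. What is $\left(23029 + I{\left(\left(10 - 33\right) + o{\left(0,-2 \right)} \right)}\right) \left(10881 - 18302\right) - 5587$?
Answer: $- \frac{854548664}{5} \approx -1.7091 \cdot 10^{8}$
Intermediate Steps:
$I{\left(O \right)} = \frac{5 + O}{O}$
$\left(23029 + I{\left(\left(10 - 33\right) + o{\left(0,-2 \right)} \right)}\right) \left(10881 - 18302\right) - 5587 = \left(23029 + \frac{5 + \left(\left(10 - 33\right) - 2\right)}{\left(10 - 33\right) - 2}\right) \left(10881 - 18302\right) - 5587 = \left(23029 + \frac{5 - 25}{-23 - 2}\right) \left(-7421\right) - 5587 = \left(23029 + \frac{5 - 25}{-25}\right) \left(-7421\right) - 5587 = \left(23029 - - \frac{4}{5}\right) \left(-7421\right) - 5587 = \left(23029 + \frac{4}{5}\right) \left(-7421\right) - 5587 = \frac{115149}{5} \left(-7421\right) - 5587 = - \frac{854520729}{5} - 5587 = - \frac{854548664}{5}$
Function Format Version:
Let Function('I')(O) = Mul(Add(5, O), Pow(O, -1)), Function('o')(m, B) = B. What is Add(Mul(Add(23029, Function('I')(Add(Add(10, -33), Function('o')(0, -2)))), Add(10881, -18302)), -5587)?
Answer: Rational(-854548664, 5) ≈ -1.7091e+8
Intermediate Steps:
Function('I')(O) = Mul(Pow(O, -1), Add(5, O))
Add(Mul(Add(23029, Function('I')(Add(Add(10, -33), Function('o')(0, -2)))), Add(10881, -18302)), -5587) = Add(Mul(Add(23029, Mul(Pow(Add(Add(10, -33), -2), -1), Add(5, Add(Add(10, -33), -2)))), Add(10881, -18302)), -5587) = Add(Mul(Add(23029, Mul(Pow(Add(-23, -2), -1), Add(5, Add(-23, -2)))), -7421), -5587) = Add(Mul(Add(23029, Mul(Pow(-25, -1), Add(5, -25))), -7421), -5587) = Add(Mul(Add(23029, Mul(Rational(-1, 25), -20)), -7421), -5587) = Add(Mul(Add(23029, Rational(4, 5)), -7421), -5587) = Add(Mul(Rational(115149, 5), -7421), -5587) = Add(Rational(-854520729, 5), -5587) = Rational(-854548664, 5)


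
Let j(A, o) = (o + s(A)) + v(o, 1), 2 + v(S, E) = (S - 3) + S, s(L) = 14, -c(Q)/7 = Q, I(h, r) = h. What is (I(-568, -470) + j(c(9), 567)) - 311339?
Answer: -310197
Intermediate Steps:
c(Q) = -7*Q
v(S, E) = -5 + 2*S (v(S, E) = -2 + ((S - 3) + S) = -2 + ((-3 + S) + S) = -2 + (-3 + 2*S) = -5 + 2*S)
j(A, o) = 9 + 3*o (j(A, o) = (o + 14) + (-5 + 2*o) = (14 + o) + (-5 + 2*o) = 9 + 3*o)
(I(-568, -470) + j(c(9), 567)) - 311339 = (-568 + (9 + 3*567)) - 311339 = (-568 + (9 + 1701)) - 311339 = (-568 + 1710) - 311339 = 1142 - 311339 = -310197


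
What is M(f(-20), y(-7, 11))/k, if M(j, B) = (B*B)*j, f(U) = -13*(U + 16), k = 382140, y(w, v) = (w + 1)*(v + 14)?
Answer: 6500/2123 ≈ 3.0617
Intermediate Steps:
y(w, v) = (1 + w)*(14 + v)
f(U) = -208 - 13*U (f(U) = -13*(16 + U) = -208 - 13*U)
M(j, B) = j*B² (M(j, B) = B²*j = j*B²)
M(f(-20), y(-7, 11))/k = ((-208 - 13*(-20))*(14 + 11 + 14*(-7) + 11*(-7))²)/382140 = ((-208 + 260)*(14 + 11 - 98 - 77)²)*(1/382140) = (52*(-150)²)*(1/382140) = (52*22500)*(1/382140) = 1170000*(1/382140) = 6500/2123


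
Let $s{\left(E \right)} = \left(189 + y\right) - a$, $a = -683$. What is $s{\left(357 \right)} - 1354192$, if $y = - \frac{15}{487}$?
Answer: $- \frac{659066855}{487} \approx -1.3533 \cdot 10^{6}$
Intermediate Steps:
$y = - \frac{15}{487}$ ($y = \left(-15\right) \frac{1}{487} = - \frac{15}{487} \approx -0.030801$)
$s{\left(E \right)} = \frac{424649}{487}$ ($s{\left(E \right)} = \left(189 - \frac{15}{487}\right) - -683 = \frac{92028}{487} + 683 = \frac{424649}{487}$)
$s{\left(357 \right)} - 1354192 = \frac{424649}{487} - 1354192 = - \frac{659066855}{487}$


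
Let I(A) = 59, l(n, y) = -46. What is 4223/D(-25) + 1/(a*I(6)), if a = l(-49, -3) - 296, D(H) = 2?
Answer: 21302923/10089 ≈ 2111.5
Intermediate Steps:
a = -342 (a = -46 - 296 = -342)
4223/D(-25) + 1/(a*I(6)) = 4223/2 + 1/(-342*59) = 4223*(½) - 1/342*1/59 = 4223/2 - 1/20178 = 21302923/10089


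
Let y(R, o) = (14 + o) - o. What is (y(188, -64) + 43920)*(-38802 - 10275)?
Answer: -2156148918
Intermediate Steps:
y(R, o) = 14
(y(188, -64) + 43920)*(-38802 - 10275) = (14 + 43920)*(-38802 - 10275) = 43934*(-49077) = -2156148918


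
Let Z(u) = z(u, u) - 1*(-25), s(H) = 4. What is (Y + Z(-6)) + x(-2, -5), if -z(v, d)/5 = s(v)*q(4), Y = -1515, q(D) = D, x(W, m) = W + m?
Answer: -1577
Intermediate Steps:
z(v, d) = -80 (z(v, d) = -20*4 = -5*16 = -80)
Z(u) = -55 (Z(u) = -80 - 1*(-25) = -80 + 25 = -55)
(Y + Z(-6)) + x(-2, -5) = (-1515 - 55) + (-2 - 5) = -1570 - 7 = -1577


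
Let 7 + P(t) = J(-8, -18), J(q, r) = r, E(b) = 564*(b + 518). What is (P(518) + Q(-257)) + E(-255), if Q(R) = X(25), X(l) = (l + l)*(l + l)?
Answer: 150807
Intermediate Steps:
E(b) = 292152 + 564*b (E(b) = 564*(518 + b) = 292152 + 564*b)
X(l) = 4*l² (X(l) = (2*l)*(2*l) = 4*l²)
Q(R) = 2500 (Q(R) = 4*25² = 4*625 = 2500)
P(t) = -25 (P(t) = -7 - 18 = -25)
(P(518) + Q(-257)) + E(-255) = (-25 + 2500) + (292152 + 564*(-255)) = 2475 + (292152 - 143820) = 2475 + 148332 = 150807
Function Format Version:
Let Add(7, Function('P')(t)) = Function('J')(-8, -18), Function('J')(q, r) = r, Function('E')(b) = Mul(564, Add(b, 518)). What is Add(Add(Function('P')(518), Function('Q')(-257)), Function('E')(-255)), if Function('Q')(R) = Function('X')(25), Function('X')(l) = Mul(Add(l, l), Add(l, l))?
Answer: 150807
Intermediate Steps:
Function('E')(b) = Add(292152, Mul(564, b)) (Function('E')(b) = Mul(564, Add(518, b)) = Add(292152, Mul(564, b)))
Function('X')(l) = Mul(4, Pow(l, 2)) (Function('X')(l) = Mul(Mul(2, l), Mul(2, l)) = Mul(4, Pow(l, 2)))
Function('Q')(R) = 2500 (Function('Q')(R) = Mul(4, Pow(25, 2)) = Mul(4, 625) = 2500)
Function('P')(t) = -25 (Function('P')(t) = Add(-7, -18) = -25)
Add(Add(Function('P')(518), Function('Q')(-257)), Function('E')(-255)) = Add(Add(-25, 2500), Add(292152, Mul(564, -255))) = Add(2475, Add(292152, -143820)) = Add(2475, 148332) = 150807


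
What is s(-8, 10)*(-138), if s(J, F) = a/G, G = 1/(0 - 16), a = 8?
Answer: 17664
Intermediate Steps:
G = -1/16 (G = 1/(-16) = -1/16 ≈ -0.062500)
s(J, F) = -128 (s(J, F) = 8/(-1/16) = 8*(-16) = -128)
s(-8, 10)*(-138) = -128*(-138) = 17664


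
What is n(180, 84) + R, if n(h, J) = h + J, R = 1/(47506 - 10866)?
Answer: 9672961/36640 ≈ 264.00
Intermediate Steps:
R = 1/36640 ≈ 2.7293e-5
n(h, J) = J + h
n(180, 84) + R = (84 + 180) + 1/36640 = 264 + 1/36640 = 9672961/36640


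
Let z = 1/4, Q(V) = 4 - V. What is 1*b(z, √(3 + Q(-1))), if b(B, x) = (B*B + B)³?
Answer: 125/4096 ≈ 0.030518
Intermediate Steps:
z = ¼ ≈ 0.25000
b(B, x) = (B + B²)³ (b(B, x) = (B² + B)³ = (B + B²)³)
1*b(z, √(3 + Q(-1))) = 1*((¼)³*(1 + ¼)³) = 1*((5/4)³/64) = 1*((1/64)*(125/64)) = 1*(125/4096) = 125/4096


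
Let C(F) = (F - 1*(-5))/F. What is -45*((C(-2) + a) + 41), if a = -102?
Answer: 5625/2 ≈ 2812.5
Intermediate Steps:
C(F) = (5 + F)/F (C(F) = (F + 5)/F = (5 + F)/F)
-45*((C(-2) + a) + 41) = -45*(((5 - 2)/(-2) - 102) + 41) = -45*((-½*3 - 102) + 41) = -45*((-3/2 - 102) + 41) = -45*(-207/2 + 41) = -45*(-125/2) = 5625/2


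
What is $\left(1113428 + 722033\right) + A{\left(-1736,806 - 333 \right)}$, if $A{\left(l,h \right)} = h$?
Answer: $1835934$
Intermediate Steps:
$\left(1113428 + 722033\right) + A{\left(-1736,806 - 333 \right)} = \left(1113428 + 722033\right) + \left(806 - 333\right) = 1835461 + 473 = 1835934$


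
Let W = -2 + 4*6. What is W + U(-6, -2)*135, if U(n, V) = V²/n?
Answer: -68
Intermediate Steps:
W = 22 (W = -2 + 24 = 22)
W + U(-6, -2)*135 = 22 + ((-2)²/(-6))*135 = 22 + (4*(-⅙))*135 = 22 - ⅔*135 = 22 - 90 = -68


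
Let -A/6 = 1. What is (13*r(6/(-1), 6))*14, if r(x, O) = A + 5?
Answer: -182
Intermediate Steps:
A = -6 (A = -6*1 = -6)
r(x, O) = -1 (r(x, O) = -6 + 5 = -1)
(13*r(6/(-1), 6))*14 = (13*(-1))*14 = -13*14 = -182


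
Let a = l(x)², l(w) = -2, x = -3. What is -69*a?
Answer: -276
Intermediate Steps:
a = 4 (a = (-2)² = 4)
-69*a = -69*4 = -276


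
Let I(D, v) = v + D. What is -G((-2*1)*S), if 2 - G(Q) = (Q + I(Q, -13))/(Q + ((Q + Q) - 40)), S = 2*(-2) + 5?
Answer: -75/46 ≈ -1.6304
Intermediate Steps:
I(D, v) = D + v
S = 1 (S = -4 + 5 = 1)
G(Q) = 2 - (-13 + 2*Q)/(-40 + 3*Q) (G(Q) = 2 - (Q + (Q - 13))/(Q + ((Q + Q) - 40)) = 2 - (Q + (-13 + Q))/(Q + (2*Q - 40)) = 2 - (-13 + 2*Q)/(Q + (-40 + 2*Q)) = 2 - (-13 + 2*Q)/(-40 + 3*Q))
-G((-2*1)*S) = -(-67 + 4*(-2*1*1))/(-40 + 3*(-2*1*1)) = -(-67 + 4*(-2*1))/(-40 + 3*(-2*1)) = -(-67 + 4*(-2))/(-40 + 3*(-2)) = -(-67 - 8)/(-40 - 6) = -(-75)/(-46) = -(-1)*(-75)/46 = -1*75/46 = -75/46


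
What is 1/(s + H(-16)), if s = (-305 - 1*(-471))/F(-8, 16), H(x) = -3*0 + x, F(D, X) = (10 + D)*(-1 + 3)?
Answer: 2/51 ≈ 0.039216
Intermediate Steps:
F(D, X) = 20 + 2*D (F(D, X) = (10 + D)*2 = 20 + 2*D)
H(x) = x (H(x) = 0 + x = x)
s = 83/2 (s = (-305 - 1*(-471))/(20 + 2*(-8)) = (-305 + 471)/(20 - 16) = 166/4 = 166*(¼) = 83/2 ≈ 41.500)
1/(s + H(-16)) = 1/(83/2 - 16) = 1/(51/2) = 2/51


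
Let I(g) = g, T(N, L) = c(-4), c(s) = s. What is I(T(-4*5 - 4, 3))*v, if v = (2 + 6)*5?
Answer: -160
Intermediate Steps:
T(N, L) = -4
v = 40 (v = 8*5 = 40)
I(T(-4*5 - 4, 3))*v = -4*40 = -160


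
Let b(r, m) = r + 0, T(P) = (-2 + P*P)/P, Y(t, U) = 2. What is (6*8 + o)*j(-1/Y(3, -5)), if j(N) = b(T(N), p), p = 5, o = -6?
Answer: 147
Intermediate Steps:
T(P) = (-2 + P²)/P
b(r, m) = r
j(N) = N - 2/N
(6*8 + o)*j(-1/Y(3, -5)) = (6*8 - 6)*(-1/2 - 2/((-1/2))) = (48 - 6)*(-1*½ - 2/((-1*½))) = 42*(-½ - 2/(-½)) = 42*(-½ - 2*(-2)) = 42*(-½ + 4) = 42*(7/2) = 147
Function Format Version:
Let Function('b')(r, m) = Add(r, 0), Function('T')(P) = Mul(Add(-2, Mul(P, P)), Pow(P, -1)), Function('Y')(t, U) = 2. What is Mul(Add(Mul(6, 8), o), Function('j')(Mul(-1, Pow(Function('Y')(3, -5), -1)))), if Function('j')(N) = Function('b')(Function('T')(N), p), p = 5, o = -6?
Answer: 147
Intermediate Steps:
Function('T')(P) = Mul(Pow(P, -1), Add(-2, Pow(P, 2))) (Function('T')(P) = Mul(Add(-2, Pow(P, 2)), Pow(P, -1)) = Mul(Pow(P, -1), Add(-2, Pow(P, 2))))
Function('b')(r, m) = r
Function('j')(N) = Add(N, Mul(-2, Pow(N, -1)))
Mul(Add(Mul(6, 8), o), Function('j')(Mul(-1, Pow(Function('Y')(3, -5), -1)))) = Mul(Add(Mul(6, 8), -6), Add(Mul(-1, Pow(2, -1)), Mul(-2, Pow(Mul(-1, Pow(2, -1)), -1)))) = Mul(Add(48, -6), Add(Mul(-1, Rational(1, 2)), Mul(-2, Pow(Mul(-1, Rational(1, 2)), -1)))) = Mul(42, Add(Rational(-1, 2), Mul(-2, Pow(Rational(-1, 2), -1)))) = Mul(42, Add(Rational(-1, 2), Mul(-2, -2))) = Mul(42, Add(Rational(-1, 2), 4)) = Mul(42, Rational(7, 2)) = 147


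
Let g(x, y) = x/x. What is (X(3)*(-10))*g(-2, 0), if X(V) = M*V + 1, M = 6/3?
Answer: -70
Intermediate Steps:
g(x, y) = 1
M = 2 (M = 6*(⅓) = 2)
X(V) = 1 + 2*V (X(V) = 2*V + 1 = 1 + 2*V)
(X(3)*(-10))*g(-2, 0) = ((1 + 2*3)*(-10))*1 = ((1 + 6)*(-10))*1 = (7*(-10))*1 = -70*1 = -70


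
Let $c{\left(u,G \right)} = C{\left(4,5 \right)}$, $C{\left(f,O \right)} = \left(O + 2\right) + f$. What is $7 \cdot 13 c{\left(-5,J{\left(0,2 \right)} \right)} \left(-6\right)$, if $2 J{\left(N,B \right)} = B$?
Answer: $-6006$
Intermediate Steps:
$C{\left(f,O \right)} = 2 + O + f$ ($C{\left(f,O \right)} = \left(2 + O\right) + f = 2 + O + f$)
$J{\left(N,B \right)} = \frac{B}{2}$
$c{\left(u,G \right)} = 11$ ($c{\left(u,G \right)} = 2 + 5 + 4 = 11$)
$7 \cdot 13 c{\left(-5,J{\left(0,2 \right)} \right)} \left(-6\right) = 7 \cdot 13 \cdot 11 \left(-6\right) = 91 \left(-66\right) = -6006$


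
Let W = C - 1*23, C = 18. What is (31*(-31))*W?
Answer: 4805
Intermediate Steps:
W = -5 (W = 18 - 1*23 = 18 - 23 = -5)
(31*(-31))*W = (31*(-31))*(-5) = -961*(-5) = 4805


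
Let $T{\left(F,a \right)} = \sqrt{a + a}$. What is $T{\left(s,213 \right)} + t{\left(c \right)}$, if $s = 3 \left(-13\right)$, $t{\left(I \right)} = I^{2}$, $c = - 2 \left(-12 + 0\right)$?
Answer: $576 + \sqrt{426} \approx 596.64$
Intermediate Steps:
$c = 24$ ($c = \left(-2\right) \left(-12\right) = 24$)
$s = -39$
$T{\left(F,a \right)} = \sqrt{2} \sqrt{a}$ ($T{\left(F,a \right)} = \sqrt{2 a} = \sqrt{2} \sqrt{a}$)
$T{\left(s,213 \right)} + t{\left(c \right)} = \sqrt{2} \sqrt{213} + 24^{2} = \sqrt{426} + 576 = 576 + \sqrt{426}$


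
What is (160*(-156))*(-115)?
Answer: 2870400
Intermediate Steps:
(160*(-156))*(-115) = -24960*(-115) = 2870400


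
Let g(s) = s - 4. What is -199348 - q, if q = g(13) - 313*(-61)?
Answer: -218450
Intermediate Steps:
g(s) = -4 + s
q = 19102 (q = (-4 + 13) - 313*(-61) = 9 + 19093 = 19102)
-199348 - q = -199348 - 1*19102 = -199348 - 19102 = -218450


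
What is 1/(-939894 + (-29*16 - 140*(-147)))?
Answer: -1/919778 ≈ -1.0872e-6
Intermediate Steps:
1/(-939894 + (-29*16 - 140*(-147))) = 1/(-939894 + (-464 + 20580)) = 1/(-939894 + 20116) = 1/(-919778) = -1/919778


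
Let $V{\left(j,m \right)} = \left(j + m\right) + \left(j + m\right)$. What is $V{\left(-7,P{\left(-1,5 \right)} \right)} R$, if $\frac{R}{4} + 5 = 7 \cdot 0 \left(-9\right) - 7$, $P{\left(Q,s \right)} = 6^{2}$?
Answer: $-2784$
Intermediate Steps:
$P{\left(Q,s \right)} = 36$
$V{\left(j,m \right)} = 2 j + 2 m$
$R = -48$ ($R = -20 + 4 \left(7 \cdot 0 \left(-9\right) - 7\right) = -20 + 4 \left(0 \left(-9\right) - 7\right) = -20 + 4 \left(0 - 7\right) = -20 + 4 \left(-7\right) = -20 - 28 = -48$)
$V{\left(-7,P{\left(-1,5 \right)} \right)} R = \left(2 \left(-7\right) + 2 \cdot 36\right) \left(-48\right) = \left(-14 + 72\right) \left(-48\right) = 58 \left(-48\right) = -2784$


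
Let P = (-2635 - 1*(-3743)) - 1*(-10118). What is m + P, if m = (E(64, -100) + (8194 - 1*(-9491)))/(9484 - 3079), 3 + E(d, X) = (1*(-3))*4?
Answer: 4794680/427 ≈ 11229.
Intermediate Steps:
E(d, X) = -15 (E(d, X) = -3 + (1*(-3))*4 = -3 - 3*4 = -3 - 12 = -15)
m = 1178/427 (m = (-15 + (8194 - 1*(-9491)))/(9484 - 3079) = (-15 + (8194 + 9491))/6405 = (-15 + 17685)*(1/6405) = 17670*(1/6405) = 1178/427 ≈ 2.7588)
P = 11226 (P = (-2635 + 3743) + 10118 = 1108 + 10118 = 11226)
m + P = 1178/427 + 11226 = 4794680/427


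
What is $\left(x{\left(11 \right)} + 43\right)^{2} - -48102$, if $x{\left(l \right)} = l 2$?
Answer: $52327$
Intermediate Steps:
$x{\left(l \right)} = 2 l$
$\left(x{\left(11 \right)} + 43\right)^{2} - -48102 = \left(2 \cdot 11 + 43\right)^{2} - -48102 = \left(22 + 43\right)^{2} + 48102 = 65^{2} + 48102 = 4225 + 48102 = 52327$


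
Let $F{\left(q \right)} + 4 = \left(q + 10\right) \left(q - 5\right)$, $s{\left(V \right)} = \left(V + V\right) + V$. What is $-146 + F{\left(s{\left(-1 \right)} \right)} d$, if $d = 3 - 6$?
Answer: $34$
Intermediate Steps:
$d = -3$ ($d = 3 - 6 = -3$)
$s{\left(V \right)} = 3 V$ ($s{\left(V \right)} = 2 V + V = 3 V$)
$F{\left(q \right)} = -4 + \left(-5 + q\right) \left(10 + q\right)$ ($F{\left(q \right)} = -4 + \left(q + 10\right) \left(q - 5\right) = -4 + \left(10 + q\right) \left(-5 + q\right) = -4 + \left(-5 + q\right) \left(10 + q\right)$)
$-146 + F{\left(s{\left(-1 \right)} \right)} d = -146 + \left(-54 + \left(3 \left(-1\right)\right)^{2} + 5 \cdot 3 \left(-1\right)\right) \left(-3\right) = -146 + \left(-54 + \left(-3\right)^{2} + 5 \left(-3\right)\right) \left(-3\right) = -146 + \left(-54 + 9 - 15\right) \left(-3\right) = -146 - -180 = -146 + 180 = 34$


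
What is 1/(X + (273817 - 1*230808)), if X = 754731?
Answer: 1/797740 ≈ 1.2535e-6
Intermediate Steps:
1/(X + (273817 - 1*230808)) = 1/(754731 + (273817 - 1*230808)) = 1/(754731 + (273817 - 230808)) = 1/(754731 + 43009) = 1/797740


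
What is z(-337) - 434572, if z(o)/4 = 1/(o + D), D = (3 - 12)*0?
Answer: -146450768/337 ≈ -4.3457e+5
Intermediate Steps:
D = 0 (D = -9*0 = 0)
z(o) = 4/o (z(o) = 4/(o + 0) = 4/o)
z(-337) - 434572 = 4/(-337) - 434572 = 4*(-1/337) - 434572 = -4/337 - 434572 = -146450768/337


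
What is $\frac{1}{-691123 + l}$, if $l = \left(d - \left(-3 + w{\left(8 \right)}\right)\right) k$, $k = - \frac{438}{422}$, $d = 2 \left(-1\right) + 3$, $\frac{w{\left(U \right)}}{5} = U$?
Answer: $- \frac{211}{145819069} \approx -1.447 \cdot 10^{-6}$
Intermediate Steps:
$w{\left(U \right)} = 5 U$
$d = 1$ ($d = -2 + 3 = 1$)
$k = - \frac{219}{211}$ ($k = \left(-438\right) \frac{1}{422} = - \frac{219}{211} \approx -1.0379$)
$l = \frac{7884}{211}$ ($l = \left(1 + \left(3 - 5 \cdot 8\right)\right) \left(- \frac{219}{211}\right) = \left(1 + \left(3 - 40\right)\right) \left(- \frac{219}{211}\right) = \left(1 - 37\right) \left(- \frac{219}{211}\right) = \left(-36\right) \left(- \frac{219}{211}\right) = \frac{7884}{211} \approx 37.365$)
$\frac{1}{-691123 + l} = \frac{1}{-691123 + \frac{7884}{211}} = \frac{1}{- \frac{145819069}{211}} = - \frac{211}{145819069}$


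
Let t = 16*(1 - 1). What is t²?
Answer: 0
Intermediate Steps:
t = 0 (t = 16*0 = 0)
t² = 0² = 0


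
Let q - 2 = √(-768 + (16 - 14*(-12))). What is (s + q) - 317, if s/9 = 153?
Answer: 1062 + 2*I*√146 ≈ 1062.0 + 24.166*I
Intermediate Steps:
s = 1377 (s = 9*153 = 1377)
q = 2 + 2*I*√146 (q = 2 + √(-768 + (16 - 14*(-12))) = 2 + √(-768 + (16 + 168)) = 2 + √(-768 + 184) = 2 + √(-584) = 2 + 2*I*√146 ≈ 2.0 + 24.166*I)
(s + q) - 317 = (1377 + (2 + 2*I*√146)) - 317 = (1379 + 2*I*√146) - 317 = 1062 + 2*I*√146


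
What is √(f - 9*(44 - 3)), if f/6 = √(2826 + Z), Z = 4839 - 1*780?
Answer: 3*√(-41 + 6*√85) ≈ 11.351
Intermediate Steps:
Z = 4059 (Z = 4839 - 780 = 4059)
f = 54*√85 (f = 6*√(2826 + 4059) = 6*√6885 = 6*(9*√85) = 54*√85 ≈ 497.86)
√(f - 9*(44 - 3)) = √(54*√85 - 9*(44 - 3)) = √(54*√85 - 9*41) = √(54*√85 - 369) = √(-369 + 54*√85)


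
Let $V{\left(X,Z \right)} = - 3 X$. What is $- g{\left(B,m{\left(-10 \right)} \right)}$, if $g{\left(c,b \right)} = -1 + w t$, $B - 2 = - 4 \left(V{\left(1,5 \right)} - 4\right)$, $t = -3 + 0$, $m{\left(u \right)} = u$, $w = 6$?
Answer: $19$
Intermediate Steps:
$t = -3$
$B = 30$ ($B = 2 - 4 \left(\left(-3\right) 1 - 4\right) = 2 - 4 \left(-3 - 4\right) = 2 - -28 = 2 + 28 = 30$)
$g{\left(c,b \right)} = -19$ ($g{\left(c,b \right)} = -1 + 6 \left(-3\right) = -1 - 18 = -19$)
$- g{\left(B,m{\left(-10 \right)} \right)} = \left(-1\right) \left(-19\right) = 19$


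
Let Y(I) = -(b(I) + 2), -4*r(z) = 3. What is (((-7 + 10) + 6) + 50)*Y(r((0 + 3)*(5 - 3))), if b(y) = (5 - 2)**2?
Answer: -649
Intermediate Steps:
r(z) = -3/4 (r(z) = -1/4*3 = -3/4)
b(y) = 9 (b(y) = 3**2 = 9)
Y(I) = -11 (Y(I) = -(9 + 2) = -1*11 = -11)
(((-7 + 10) + 6) + 50)*Y(r((0 + 3)*(5 - 3))) = (((-7 + 10) + 6) + 50)*(-11) = ((3 + 6) + 50)*(-11) = (9 + 50)*(-11) = 59*(-11) = -649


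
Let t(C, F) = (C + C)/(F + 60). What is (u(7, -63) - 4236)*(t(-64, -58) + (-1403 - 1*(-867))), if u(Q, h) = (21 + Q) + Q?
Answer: 2520600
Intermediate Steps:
u(Q, h) = 21 + 2*Q
t(C, F) = 2*C/(60 + F) (t(C, F) = (2*C)/(60 + F) = 2*C/(60 + F))
(u(7, -63) - 4236)*(t(-64, -58) + (-1403 - 1*(-867))) = ((21 + 2*7) - 4236)*(2*(-64)/(60 - 58) + (-1403 - 1*(-867))) = ((21 + 14) - 4236)*(2*(-64)/2 + (-1403 + 867)) = (35 - 4236)*(2*(-64)*(½) - 536) = -4201*(-64 - 536) = -4201*(-600) = 2520600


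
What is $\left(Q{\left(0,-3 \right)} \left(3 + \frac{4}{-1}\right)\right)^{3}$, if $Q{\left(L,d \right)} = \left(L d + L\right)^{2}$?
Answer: $0$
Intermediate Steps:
$Q{\left(L,d \right)} = \left(L + L d\right)^{2}$
$\left(Q{\left(0,-3 \right)} \left(3 + \frac{4}{-1}\right)\right)^{3} = \left(0^{2} \left(1 - 3\right)^{2} \left(3 + \frac{4}{-1}\right)\right)^{3} = \left(0 \left(-2\right)^{2} \left(3 + 4 \left(-1\right)\right)\right)^{3} = \left(0 \cdot 4 \left(3 - 4\right)\right)^{3} = \left(0 \left(-1\right)\right)^{3} = 0^{3} = 0$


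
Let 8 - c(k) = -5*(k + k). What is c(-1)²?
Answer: 4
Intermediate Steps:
c(k) = 8 + 10*k (c(k) = 8 - (-5)*(k + k) = 8 - (-5)*2*k = 8 - (-10)*k = 8 + 10*k)
c(-1)² = (8 + 10*(-1))² = (8 - 10)² = (-2)² = 4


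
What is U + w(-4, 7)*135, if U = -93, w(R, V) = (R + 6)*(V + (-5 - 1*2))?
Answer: -93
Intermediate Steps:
w(R, V) = (-7 + V)*(6 + R) (w(R, V) = (6 + R)*(V + (-5 - 2)) = (6 + R)*(V - 7) = (6 + R)*(-7 + V) = (-7 + V)*(6 + R))
U + w(-4, 7)*135 = -93 + (-42 - 7*(-4) + 6*7 - 4*7)*135 = -93 + (-42 + 28 + 42 - 28)*135 = -93 + 0*135 = -93 + 0 = -93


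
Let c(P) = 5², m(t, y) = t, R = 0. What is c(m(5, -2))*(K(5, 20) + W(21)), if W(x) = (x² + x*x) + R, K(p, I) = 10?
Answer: 22300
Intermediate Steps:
c(P) = 25
W(x) = 2*x² (W(x) = (x² + x*x) + 0 = (x² + x²) + 0 = 2*x² + 0 = 2*x²)
c(m(5, -2))*(K(5, 20) + W(21)) = 25*(10 + 2*21²) = 25*(10 + 2*441) = 25*(10 + 882) = 25*892 = 22300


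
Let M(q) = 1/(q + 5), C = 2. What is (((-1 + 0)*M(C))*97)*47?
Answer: -4559/7 ≈ -651.29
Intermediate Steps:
M(q) = 1/(5 + q)
(((-1 + 0)*M(C))*97)*47 = (((-1 + 0)/(5 + 2))*97)*47 = (-1/7*97)*47 = (-1*⅐*97)*47 = -⅐*97*47 = -97/7*47 = -4559/7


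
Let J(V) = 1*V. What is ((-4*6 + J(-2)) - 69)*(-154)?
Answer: 14630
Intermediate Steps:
J(V) = V
((-4*6 + J(-2)) - 69)*(-154) = ((-4*6 - 2) - 69)*(-154) = ((-24 - 2) - 69)*(-154) = (-26 - 69)*(-154) = -95*(-154) = 14630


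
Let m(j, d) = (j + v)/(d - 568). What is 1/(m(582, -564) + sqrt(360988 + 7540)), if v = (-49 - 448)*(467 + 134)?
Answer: -337466180/383368070647 + 5125696*sqrt(23033)/383368070647 ≈ 0.0011489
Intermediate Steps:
v = -298697 (v = -497*601 = -298697)
m(j, d) = (-298697 + j)/(-568 + d) (m(j, d) = (j - 298697)/(d - 568) = (-298697 + j)/(-568 + d))
1/(m(582, -564) + sqrt(360988 + 7540)) = 1/((-298697 + 582)/(-568 - 564) + sqrt(360988 + 7540)) = 1/(-298115/(-1132) + sqrt(368528)) = 1/(-1/1132*(-298115) + 4*sqrt(23033)) = 1/(298115/1132 + 4*sqrt(23033))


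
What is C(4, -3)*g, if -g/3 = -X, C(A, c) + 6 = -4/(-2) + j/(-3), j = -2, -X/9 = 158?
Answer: 14220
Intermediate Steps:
X = -1422 (X = -9*158 = -1422)
C(A, c) = -10/3 (C(A, c) = -6 + (-4/(-2) - 2/(-3)) = -6 + (-4*(-½) - 2*(-⅓)) = -6 + (2 + ⅔) = -6 + 8/3 = -10/3)
g = -4266 (g = -(-3)*(-1422) = -3*1422 = -4266)
C(4, -3)*g = -10/3*(-4266) = 14220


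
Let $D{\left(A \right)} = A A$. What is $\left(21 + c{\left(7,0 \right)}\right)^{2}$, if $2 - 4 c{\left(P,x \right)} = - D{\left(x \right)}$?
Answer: $\frac{1849}{4} \approx 462.25$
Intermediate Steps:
$D{\left(A \right)} = A^{2}$
$c{\left(P,x \right)} = \frac{1}{2} + \frac{x^{2}}{4}$ ($c{\left(P,x \right)} = \frac{1}{2} - \frac{\left(-1\right) x^{2}}{4} = \frac{1}{2} + \frac{x^{2}}{4}$)
$\left(21 + c{\left(7,0 \right)}\right)^{2} = \left(21 + \left(\frac{1}{2} + \frac{0^{2}}{4}\right)\right)^{2} = \left(21 + \left(\frac{1}{2} + \frac{1}{4} \cdot 0\right)\right)^{2} = \left(21 + \left(\frac{1}{2} + 0\right)\right)^{2} = \left(21 + \frac{1}{2}\right)^{2} = \left(\frac{43}{2}\right)^{2} = \frac{1849}{4}$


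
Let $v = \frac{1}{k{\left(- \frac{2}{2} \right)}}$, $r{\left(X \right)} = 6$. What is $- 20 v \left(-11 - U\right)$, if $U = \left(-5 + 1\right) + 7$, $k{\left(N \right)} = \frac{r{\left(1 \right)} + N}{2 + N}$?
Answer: $56$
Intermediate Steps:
$k{\left(N \right)} = \frac{6 + N}{2 + N}$
$v = \frac{1}{5}$ ($v = \frac{1}{\frac{1}{2 - \frac{2}{2}} \left(6 - \frac{2}{2}\right)} = \frac{1}{\frac{1}{2 - 1} \left(6 - 1\right)} = \frac{1}{1^{-1} \cdot 5} = \frac{1}{1 \cdot 5} = \frac{1}{5} \approx 0.2$)
$U = 3$ ($U = -4 + 7 = 3$)
$- 20 v \left(-11 - U\right) = \left(-20\right) \frac{1}{5} \left(-11 - 3\right) = - 4 \left(-11 - 3\right) = \left(-4\right) \left(-14\right) = 56$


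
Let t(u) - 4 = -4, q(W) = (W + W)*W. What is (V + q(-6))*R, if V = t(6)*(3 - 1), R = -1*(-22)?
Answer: 1584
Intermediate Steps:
q(W) = 2*W² (q(W) = (2*W)*W = 2*W²)
t(u) = 0 (t(u) = 4 - 4 = 0)
R = 22
V = 0 (V = 0*(3 - 1) = 0*2 = 0)
(V + q(-6))*R = (0 + 2*(-6)²)*22 = (0 + 2*36)*22 = (0 + 72)*22 = 72*22 = 1584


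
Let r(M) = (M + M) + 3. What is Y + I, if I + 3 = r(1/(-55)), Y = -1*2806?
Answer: -154332/55 ≈ -2806.0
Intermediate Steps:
Y = -2806
r(M) = 3 + 2*M (r(M) = 2*M + 3 = 3 + 2*M)
I = -2/55 (I = -3 + (3 + 2/(-55)) = -3 + (3 + 2*(-1/55)) = -3 + (3 - 2/55) = -3 + 163/55 = -2/55 ≈ -0.036364)
Y + I = -2806 - 2/55 = -154332/55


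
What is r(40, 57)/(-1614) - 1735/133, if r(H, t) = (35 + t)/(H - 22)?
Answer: -12604364/965979 ≈ -13.048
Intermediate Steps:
r(H, t) = (35 + t)/(-22 + H)
r(40, 57)/(-1614) - 1735/133 = ((35 + 57)/(-22 + 40))/(-1614) - 1735/133 = (92/18)*(-1/1614) - 1735*1/133 = ((1/18)*92)*(-1/1614) - 1735/133 = (46/9)*(-1/1614) - 1735/133 = -23/7263 - 1735/133 = -12604364/965979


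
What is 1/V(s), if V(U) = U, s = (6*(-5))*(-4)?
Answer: 1/120 ≈ 0.0083333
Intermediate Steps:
s = 120 (s = -30*(-4) = 120)
1/V(s) = 1/120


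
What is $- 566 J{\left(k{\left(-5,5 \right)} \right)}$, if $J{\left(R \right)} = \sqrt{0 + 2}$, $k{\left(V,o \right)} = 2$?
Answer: $- 566 \sqrt{2} \approx -800.45$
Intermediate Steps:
$J{\left(R \right)} = \sqrt{2}$
$- 566 J{\left(k{\left(-5,5 \right)} \right)} = - 566 \sqrt{2}$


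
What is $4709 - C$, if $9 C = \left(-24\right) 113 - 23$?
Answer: $\frac{45116}{9} \approx 5012.9$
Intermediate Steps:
$C = - \frac{2735}{9}$ ($C = \frac{\left(-24\right) 113 - 23}{9} = \frac{-2712 - 23}{9} = \frac{1}{9} \left(-2735\right) = - \frac{2735}{9} \approx -303.89$)
$4709 - C = 4709 - - \frac{2735}{9} = 4709 + \frac{2735}{9} = \frac{45116}{9}$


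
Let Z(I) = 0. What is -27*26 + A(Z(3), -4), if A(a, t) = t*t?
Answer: -686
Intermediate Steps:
A(a, t) = t²
-27*26 + A(Z(3), -4) = -27*26 + (-4)² = -702 + 16 = -686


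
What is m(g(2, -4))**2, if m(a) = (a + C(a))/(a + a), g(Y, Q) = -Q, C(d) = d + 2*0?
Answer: 1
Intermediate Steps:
C(d) = d (C(d) = d + 0 = d)
m(a) = 1 (m(a) = (a + a)/(a + a) = (2*a)/((2*a)) = (2*a)*(1/(2*a)) = 1)
m(g(2, -4))**2 = 1**2 = 1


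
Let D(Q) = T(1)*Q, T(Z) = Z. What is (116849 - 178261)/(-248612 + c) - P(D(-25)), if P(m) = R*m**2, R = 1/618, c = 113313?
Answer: -46609259/83614782 ≈ -0.55743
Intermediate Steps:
R = 1/618 ≈ 0.0016181
D(Q) = Q (D(Q) = 1*Q = Q)
P(m) = m**2/618
(116849 - 178261)/(-248612 + c) - P(D(-25)) = (116849 - 178261)/(-248612 + 113313) - (-25)**2/618 = -61412/(-135299) - 625/618 = -61412*(-1/135299) - 1*625/618 = 61412/135299 - 625/618 = -46609259/83614782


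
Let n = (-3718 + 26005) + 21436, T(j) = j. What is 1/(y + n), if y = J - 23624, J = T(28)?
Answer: 1/20127 ≈ 4.9684e-5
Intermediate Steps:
J = 28
n = 43723 (n = 22287 + 21436 = 43723)
y = -23596 (y = 28 - 23624 = -23596)
1/(y + n) = 1/(-23596 + 43723) = 1/20127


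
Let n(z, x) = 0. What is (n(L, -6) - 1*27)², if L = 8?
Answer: 729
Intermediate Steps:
(n(L, -6) - 1*27)² = (0 - 1*27)² = (0 - 27)² = (-27)² = 729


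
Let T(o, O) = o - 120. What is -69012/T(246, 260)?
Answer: -3834/7 ≈ -547.71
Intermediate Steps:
T(o, O) = -120 + o
-69012/T(246, 260) = -69012/(-120 + 246) = -69012/126 = -69012*1/126 = -3834/7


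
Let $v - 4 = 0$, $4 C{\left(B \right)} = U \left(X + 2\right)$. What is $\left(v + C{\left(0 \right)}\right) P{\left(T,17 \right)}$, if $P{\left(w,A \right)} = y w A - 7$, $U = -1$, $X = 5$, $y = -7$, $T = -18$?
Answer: $\frac{19215}{4} \approx 4803.8$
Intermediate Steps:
$P{\left(w,A \right)} = -7 - 7 A w$ ($P{\left(w,A \right)} = - 7 w A - 7 = - 7 A w - 7 = -7 - 7 A w$)
$C{\left(B \right)} = - \frac{7}{4}$ ($C{\left(B \right)} = \frac{\left(-1\right) \left(5 + 2\right)}{4} = \frac{\left(-1\right) 7}{4} = \frac{1}{4} \left(-7\right) = - \frac{7}{4}$)
$v = 4$ ($v = 4 + 0 = 4$)
$\left(v + C{\left(0 \right)}\right) P{\left(T,17 \right)} = \left(4 - \frac{7}{4}\right) \left(-7 - 119 \left(-18\right)\right) = \frac{9 \left(-7 + 2142\right)}{4} = \frac{9}{4} \cdot 2135 = \frac{19215}{4}$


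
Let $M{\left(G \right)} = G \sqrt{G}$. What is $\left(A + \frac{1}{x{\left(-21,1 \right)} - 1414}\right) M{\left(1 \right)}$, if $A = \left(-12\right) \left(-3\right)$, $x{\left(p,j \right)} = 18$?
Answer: $\frac{50255}{1396} \approx 35.999$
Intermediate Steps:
$M{\left(G \right)} = G^{\frac{3}{2}}$
$A = 36$
$\left(A + \frac{1}{x{\left(-21,1 \right)} - 1414}\right) M{\left(1 \right)} = \left(36 + \frac{1}{18 - 1414}\right) 1^{\frac{3}{2}} = \left(36 + \frac{1}{-1396}\right) 1 = \left(36 - \frac{1}{1396}\right) 1 = \frac{50255}{1396} \cdot 1 = \frac{50255}{1396}$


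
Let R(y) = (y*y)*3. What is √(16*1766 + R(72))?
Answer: 148*√2 ≈ 209.30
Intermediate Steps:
R(y) = 3*y² (R(y) = y²*3 = 3*y²)
√(16*1766 + R(72)) = √(16*1766 + 3*72²) = √(28256 + 3*5184) = √(28256 + 15552) = √43808 = 148*√2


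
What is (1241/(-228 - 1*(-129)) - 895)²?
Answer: 8072303716/9801 ≈ 8.2362e+5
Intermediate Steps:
(1241/(-228 - 1*(-129)) - 895)² = (1241/(-228 + 129) - 895)² = (1241/(-99) - 895)² = (1241*(-1/99) - 895)² = (-1241/99 - 895)² = (-89846/99)² = 8072303716/9801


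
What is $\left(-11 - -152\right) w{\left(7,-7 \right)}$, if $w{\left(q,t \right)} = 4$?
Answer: $564$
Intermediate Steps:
$\left(-11 - -152\right) w{\left(7,-7 \right)} = \left(-11 - -152\right) 4 = \left(-11 + 152\right) 4 = 141 \cdot 4 = 564$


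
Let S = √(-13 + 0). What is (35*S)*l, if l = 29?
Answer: 1015*I*√13 ≈ 3659.6*I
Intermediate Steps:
S = I*√13 (S = √(-13) = I*√13 ≈ 3.6056*I)
(35*S)*l = (35*(I*√13))*29 = (35*I*√13)*29 = 1015*I*√13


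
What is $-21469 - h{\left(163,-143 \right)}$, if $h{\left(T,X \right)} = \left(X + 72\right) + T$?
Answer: $-21561$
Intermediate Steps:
$h{\left(T,X \right)} = 72 + T + X$ ($h{\left(T,X \right)} = \left(72 + X\right) + T = 72 + T + X$)
$-21469 - h{\left(163,-143 \right)} = -21469 - \left(72 + 163 - 143\right) = -21469 - 92 = -21561$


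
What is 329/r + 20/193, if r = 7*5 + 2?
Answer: 64237/7141 ≈ 8.9955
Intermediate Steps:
r = 37 (r = 35 + 2 = 37)
329/r + 20/193 = 329/37 + 20/193 = 64237/7141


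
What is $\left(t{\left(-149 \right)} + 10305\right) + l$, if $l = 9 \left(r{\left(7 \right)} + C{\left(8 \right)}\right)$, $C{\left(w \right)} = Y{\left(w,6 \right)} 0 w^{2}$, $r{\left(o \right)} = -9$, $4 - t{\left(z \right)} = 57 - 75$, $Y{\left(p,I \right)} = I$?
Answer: $10246$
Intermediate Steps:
$t{\left(z \right)} = 22$ ($t{\left(z \right)} = 4 - \left(57 - 75\right) = 4 - -18 = 4 + 18 = 22$)
$C{\left(w \right)} = 0$ ($C{\left(w \right)} = 6 \cdot 0 w^{2} = 0 w^{2} = 0$)
$l = -81$ ($l = 9 \left(-9 + 0\right) = 9 \left(-9\right) = -81$)
$\left(t{\left(-149 \right)} + 10305\right) + l = \left(22 + 10305\right) - 81 = 10327 - 81 = 10246$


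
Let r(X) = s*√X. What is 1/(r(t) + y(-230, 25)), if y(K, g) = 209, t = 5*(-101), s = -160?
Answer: 209/12971681 + 160*I*√505/12971681 ≈ 1.6112e-5 + 0.00027718*I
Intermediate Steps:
t = -505
r(X) = -160*√X
1/(r(t) + y(-230, 25)) = 1/(-160*I*√505 + 209) = 1/(209 - 160*I*√505)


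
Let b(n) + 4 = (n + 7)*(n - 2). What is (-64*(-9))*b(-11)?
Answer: 27648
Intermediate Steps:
b(n) = -4 + (-2 + n)*(7 + n) (b(n) = -4 + (n + 7)*(n - 2) = -4 + (7 + n)*(-2 + n) = -4 + (-2 + n)*(7 + n))
(-64*(-9))*b(-11) = (-64*(-9))*(-18 + (-11)² + 5*(-11)) = 576*(-18 + 121 - 55) = 576*48 = 27648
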